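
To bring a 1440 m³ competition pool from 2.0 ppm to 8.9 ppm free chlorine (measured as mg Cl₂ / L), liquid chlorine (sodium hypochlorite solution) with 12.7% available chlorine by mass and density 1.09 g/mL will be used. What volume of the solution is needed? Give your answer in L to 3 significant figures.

Volume: 1440 m³ = 1,440,000 L.
Chlorine deficit: 8.9 − 2.0 = 6.9 ppm = 6.9 mg/L as Cl₂.
Cl₂ equivalent needed: 6.9 mg/L × 1,440,000 L = 9,936,000 mg = 9936 g.
Product at 12.7% available chlorine: 9936 / 0.127 = 78,240 g.
Volume at density 1.09 g/mL: 78,240 g ÷ 1.09 g/mL = 71,780 mL.

71.8 L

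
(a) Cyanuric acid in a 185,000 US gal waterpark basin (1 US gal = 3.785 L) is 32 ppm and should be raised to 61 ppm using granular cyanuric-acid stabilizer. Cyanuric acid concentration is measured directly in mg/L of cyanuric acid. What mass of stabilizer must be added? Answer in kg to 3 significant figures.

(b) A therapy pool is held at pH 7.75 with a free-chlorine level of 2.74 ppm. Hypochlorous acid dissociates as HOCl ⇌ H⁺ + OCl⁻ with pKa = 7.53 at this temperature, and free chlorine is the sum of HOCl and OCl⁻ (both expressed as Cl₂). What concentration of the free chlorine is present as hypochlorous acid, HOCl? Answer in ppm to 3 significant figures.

(a) Volume: 185,000 US gal × 3.785 L/gal = 700,225 L.
(a) CYA to add: (61 − 32) = 29 mg/L × 700,225 L = 20,310 g cyanuric acid.

(b) [OCl⁻]/[HOCl] = 10^(pH − pKa) = 10^(7.75 − 7.53) = 10^0.22 = 1.66.
(b) Fraction as HOCl = 1 / (1 + 1.66) = 0.376.
(b) HOCl = 0.376 × 2.74 ppm = 1.03 ppm.

(a) 20.3 kg; (b) 1.03 ppm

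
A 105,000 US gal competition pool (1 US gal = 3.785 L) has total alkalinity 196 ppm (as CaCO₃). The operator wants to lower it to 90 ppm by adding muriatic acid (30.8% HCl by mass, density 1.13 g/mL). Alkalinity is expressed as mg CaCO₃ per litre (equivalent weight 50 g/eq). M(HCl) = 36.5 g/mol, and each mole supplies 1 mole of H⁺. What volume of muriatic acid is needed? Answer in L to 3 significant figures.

88.4 L

Volume: 105,000 US gal × 3.785 L/gal = 397,425 L.
Alkalinity to neutralize: (196 − 90) = 106 mg/L as CaCO₃ × 397,425 L = 42,130 g as CaCO₃.
Equivalents of H⁺ required: 42,130 ÷ 50 g/eq = 842.5 eq = 842.5 mol HCl.
Mass of HCl: 842.5 × 36.5 = 30,750 g.
Mass of 30.8% solution: 30,750 / 0.308 = 99,850 g.
Volume: 99,850 g ÷ 1.13 g/mL = 88,360 mL.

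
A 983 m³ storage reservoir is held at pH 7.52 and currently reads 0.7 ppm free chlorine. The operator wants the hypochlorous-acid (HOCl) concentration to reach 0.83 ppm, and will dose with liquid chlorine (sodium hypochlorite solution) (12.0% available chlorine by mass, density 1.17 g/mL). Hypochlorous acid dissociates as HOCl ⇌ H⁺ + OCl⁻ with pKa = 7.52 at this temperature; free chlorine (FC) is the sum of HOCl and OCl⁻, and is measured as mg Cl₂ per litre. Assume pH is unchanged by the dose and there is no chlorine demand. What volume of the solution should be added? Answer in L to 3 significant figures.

Volume: 983 m³ = 983,000 L.
[OCl⁻]/[HOCl] = 10^(pH − pKa) = 10^(7.52 − 7.52) = 1; fraction as HOCl = 1/(1 + 1) = 0.5.
Free chlorine required for 0.83 ppm HOCl: 0.83 / 0.5 = 1.66 ppm.
FC to add: 1.66 − 0.7 = 0.96 mg/L as Cl₂.
Cl₂ equivalent: 0.96 mg/L × 983,000 L = 943.7 g.
Product at 12.0% available Cl: 943.7 / 0.12 = 7864 g.
Volume: 7864 g ÷ 1.17 g/mL = 6721 mL.

6.72 L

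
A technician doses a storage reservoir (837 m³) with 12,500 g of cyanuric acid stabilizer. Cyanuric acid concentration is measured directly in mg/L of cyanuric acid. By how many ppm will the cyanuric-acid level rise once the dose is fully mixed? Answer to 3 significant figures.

Volume: 837 m³ = 837,000 L.
Rise: 12,500 g / 837,000 L × 1000 = 14.93 mg/L.

14.9 ppm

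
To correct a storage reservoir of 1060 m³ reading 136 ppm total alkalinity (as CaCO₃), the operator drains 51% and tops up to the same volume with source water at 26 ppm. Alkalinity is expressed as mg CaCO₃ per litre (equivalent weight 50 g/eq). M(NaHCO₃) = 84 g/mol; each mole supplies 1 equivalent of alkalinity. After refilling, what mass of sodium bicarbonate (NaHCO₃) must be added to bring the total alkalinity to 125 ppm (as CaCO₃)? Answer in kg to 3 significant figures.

80.3 kg

Volume: 1060 m³ = 1,060,000 L.
After draining 51% and refilling: 136 × 0.49 + 26 × 0.51 = 79.9 ppm.
Deficit to target: 125 − 79.9 = 45.1 mg/L.
As CaCO₃: 45.1 mg/L × 1,060,000 L = 47,810 g; ÷ 50 g/eq ÷ 1 = 956.1 mol NaHCO₃.
Mass: 956.1 × 84 = 80,310 g.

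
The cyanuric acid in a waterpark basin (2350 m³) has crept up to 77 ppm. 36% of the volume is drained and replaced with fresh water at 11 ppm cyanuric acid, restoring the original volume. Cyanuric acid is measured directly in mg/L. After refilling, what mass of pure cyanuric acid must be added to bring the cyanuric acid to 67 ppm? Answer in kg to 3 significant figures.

32.3 kg

Volume: 2350 m³ = 2,350,000 L.
After draining 36% and refilling: 77 × 0.64 + 11 × 0.36 = 53.24 ppm.
Deficit to target: 67 − 53.24 = 13.76 mg/L.
Mass: 13.76 mg/L × 2,350,000 L = 32,340 g cyanuric acid.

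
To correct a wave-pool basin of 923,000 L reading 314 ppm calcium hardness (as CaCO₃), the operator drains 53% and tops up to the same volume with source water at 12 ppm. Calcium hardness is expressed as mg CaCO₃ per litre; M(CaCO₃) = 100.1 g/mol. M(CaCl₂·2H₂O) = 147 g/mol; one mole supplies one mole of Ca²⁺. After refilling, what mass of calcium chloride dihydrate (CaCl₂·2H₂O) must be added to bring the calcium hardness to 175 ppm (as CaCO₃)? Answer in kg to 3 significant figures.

After draining 53% and refilling: 314 × 0.47 + 12 × 0.53 = 153.94 ppm.
Deficit to target: 175 − 153.94 = 21.06 mg/L.
As CaCO₃: 21.06 mg/L × 923,000 L = 19,440 g; ÷ 100.1 = 194.2 mol Ca²⁺.
Mass: 194.2 × 147 = 28,550 g.

28.5 kg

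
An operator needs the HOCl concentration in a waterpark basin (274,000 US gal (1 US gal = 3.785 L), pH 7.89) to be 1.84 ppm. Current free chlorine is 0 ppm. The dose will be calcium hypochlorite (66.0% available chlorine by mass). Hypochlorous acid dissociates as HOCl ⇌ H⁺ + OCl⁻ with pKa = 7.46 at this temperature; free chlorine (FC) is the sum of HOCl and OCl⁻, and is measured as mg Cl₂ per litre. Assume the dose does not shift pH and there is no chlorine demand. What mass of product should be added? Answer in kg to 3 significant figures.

10.7 kg

Volume: 274,000 US gal × 3.785 L/gal = 1,037,090 L.
[OCl⁻]/[HOCl] = 10^(pH − pKa) = 10^(7.89 − 7.46) = 2.692; fraction as HOCl = 1/(1 + 2.692) = 0.2709.
Free chlorine required for 1.84 ppm HOCl: 1.84 / 0.2709 = 6.792 ppm.
FC to add: 6.792 − 0 = 6.792 mg/L as Cl₂.
Cl₂ equivalent: 6.792 mg/L × 1,037,090 L = 7044 g.
Product at 66.0% available Cl: 7044 / 0.66 = 10,670 g.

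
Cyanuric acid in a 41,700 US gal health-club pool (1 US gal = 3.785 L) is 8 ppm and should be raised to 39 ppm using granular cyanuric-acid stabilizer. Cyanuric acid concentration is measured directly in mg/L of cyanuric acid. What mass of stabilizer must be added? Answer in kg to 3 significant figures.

Volume: 41,700 US gal × 3.785 L/gal = 157,834 L.
CYA to add: (39 − 8) = 31 mg/L × 157,834 L = 4893 g cyanuric acid.

4.89 kg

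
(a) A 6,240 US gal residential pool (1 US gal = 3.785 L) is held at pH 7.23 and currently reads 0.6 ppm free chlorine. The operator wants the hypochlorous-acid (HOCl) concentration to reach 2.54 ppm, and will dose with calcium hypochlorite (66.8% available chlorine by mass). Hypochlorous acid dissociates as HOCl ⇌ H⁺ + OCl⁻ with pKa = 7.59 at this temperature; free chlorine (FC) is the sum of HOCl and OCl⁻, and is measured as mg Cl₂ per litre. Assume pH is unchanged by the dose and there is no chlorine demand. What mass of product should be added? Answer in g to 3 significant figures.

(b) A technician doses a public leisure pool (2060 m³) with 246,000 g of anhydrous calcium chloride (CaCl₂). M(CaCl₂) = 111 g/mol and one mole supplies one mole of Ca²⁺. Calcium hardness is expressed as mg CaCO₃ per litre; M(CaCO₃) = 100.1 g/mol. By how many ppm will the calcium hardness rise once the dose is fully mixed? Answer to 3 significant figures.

(a) 108 g; (b) 108 ppm

(a) Volume: 6,240 US gal × 3.785 L/gal = 23,618 L.
(a) [OCl⁻]/[HOCl] = 10^(pH − pKa) = 10^(7.23 − 7.59) = 0.4365; fraction as HOCl = 1/(1 + 0.4365) = 0.6961.
(a) Free chlorine required for 2.54 ppm HOCl: 2.54 / 0.6961 = 3.649 ppm.
(a) FC to add: 3.649 − 0.6 = 3.049 mg/L as Cl₂.
(a) Cl₂ equivalent: 3.049 mg/L × 23,618 L = 72.01 g.
(a) Product at 66.8% available Cl: 72.01 / 0.668 = 107.8 g.

(b) Volume: 2060 m³ = 2,060,000 L.
(b) Moles of Ca²⁺: 246,000 g ÷ 111 g/mol = 2216 mol.
(b) As CaCO₃: 2216 mol × 100.1 g/mol = 221,800 g.
(b) Rise: 221,800 g / 2,060,000 L × 1000 = 107.7 mg/L.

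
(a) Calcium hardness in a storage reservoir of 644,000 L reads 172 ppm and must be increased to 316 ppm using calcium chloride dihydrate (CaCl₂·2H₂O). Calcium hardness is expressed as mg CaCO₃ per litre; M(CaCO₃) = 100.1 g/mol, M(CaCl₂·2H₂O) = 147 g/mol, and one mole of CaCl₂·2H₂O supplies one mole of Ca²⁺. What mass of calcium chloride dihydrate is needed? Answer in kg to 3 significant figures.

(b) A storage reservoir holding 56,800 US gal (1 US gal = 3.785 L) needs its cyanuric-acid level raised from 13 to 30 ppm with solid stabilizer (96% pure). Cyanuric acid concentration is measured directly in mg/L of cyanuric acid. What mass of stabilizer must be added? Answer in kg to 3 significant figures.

(a) Hardness to add: (316 − 172) = 144 mg/L as CaCO₃ × 644,000 L = 92,740 g as CaCO₃.
(a) Moles of Ca²⁺ (1 mol Ca²⁺ ≡ 1 mol CaCO₃): 92,740 / 100.1 g/mol = 926.4 mol.
(a) Mass of CaCl₂·2H₂O: 926.4 × 147 = 136,200 g.

(b) Volume: 56,800 US gal × 3.785 L/gal = 214,988 L.
(b) CYA to add: (30 − 13) = 17 mg/L × 214,988 L = 3655 g cyanuric acid.
(b) At 96% purity: 3655 / 0.96 = 3807 g product.

(a) 136 kg; (b) 3.81 kg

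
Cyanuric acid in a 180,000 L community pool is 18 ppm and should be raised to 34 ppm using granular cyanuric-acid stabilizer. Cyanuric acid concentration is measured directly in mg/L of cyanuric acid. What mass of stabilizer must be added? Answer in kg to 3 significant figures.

2.88 kg

CYA to add: (34 − 18) = 16 mg/L × 180,000 L = 2880 g cyanuric acid.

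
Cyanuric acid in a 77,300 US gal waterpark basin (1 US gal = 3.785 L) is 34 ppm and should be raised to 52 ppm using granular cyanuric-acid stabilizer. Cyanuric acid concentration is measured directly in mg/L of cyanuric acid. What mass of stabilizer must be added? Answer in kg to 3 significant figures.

5.27 kg

Volume: 77,300 US gal × 3.785 L/gal = 292,580 L.
CYA to add: (52 − 34) = 18 mg/L × 292,580 L = 5266 g cyanuric acid.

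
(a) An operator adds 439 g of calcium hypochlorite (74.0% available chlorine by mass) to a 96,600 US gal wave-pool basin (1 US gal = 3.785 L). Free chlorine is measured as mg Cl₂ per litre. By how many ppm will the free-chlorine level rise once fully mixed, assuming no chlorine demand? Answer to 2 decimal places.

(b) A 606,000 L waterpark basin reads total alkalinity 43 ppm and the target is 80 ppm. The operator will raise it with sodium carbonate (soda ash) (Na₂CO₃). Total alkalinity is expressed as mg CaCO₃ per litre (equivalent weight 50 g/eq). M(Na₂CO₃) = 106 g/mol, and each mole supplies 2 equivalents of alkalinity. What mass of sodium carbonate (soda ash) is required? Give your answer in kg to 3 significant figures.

(a) Volume: 96,600 US gal × 3.785 L/gal = 365,631 L.
(a) Available chlorine delivered: 439 g × 0.74 = 324.9 g as Cl₂.
(a) Concentration rise: 324.9 g / 365,631 L = 0.8885 mg/L = 0.89 ppm.

(b) Alkalinity to add: (80 − 43) = 37 mg/L as CaCO₃ × 606,000 L = 22,420 g as CaCO₃.
(b) Equivalents: 22,420 g ÷ 50 g/eq = 448.4 eq.
(b) Each mole of Na₂CO₃ supplies 2 eq, so 448.4 / 2 = 224.2 mol.
(b) Mass: 224.2 mol × 106 g/mol = 23,770 g.

(a) 0.89 ppm; (b) 23.8 kg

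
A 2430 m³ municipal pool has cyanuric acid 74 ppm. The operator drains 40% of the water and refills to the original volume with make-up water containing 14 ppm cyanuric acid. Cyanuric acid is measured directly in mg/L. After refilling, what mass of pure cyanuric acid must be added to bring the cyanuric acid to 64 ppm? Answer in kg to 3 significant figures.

34.0 kg

Volume: 2430 m³ = 2,430,000 L.
After draining 40% and refilling: 74 × 0.60 + 14 × 0.40 = 50 ppm.
Deficit to target: 64 − 50 = 14 mg/L.
Mass: 14 mg/L × 2,430,000 L = 34,020 g cyanuric acid.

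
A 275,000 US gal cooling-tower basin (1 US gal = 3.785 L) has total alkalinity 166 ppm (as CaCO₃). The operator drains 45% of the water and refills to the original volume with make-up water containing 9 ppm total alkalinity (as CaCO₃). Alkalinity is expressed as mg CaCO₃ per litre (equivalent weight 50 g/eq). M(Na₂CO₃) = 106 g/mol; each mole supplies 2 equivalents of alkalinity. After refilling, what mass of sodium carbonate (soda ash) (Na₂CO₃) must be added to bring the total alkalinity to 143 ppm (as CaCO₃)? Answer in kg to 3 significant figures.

Volume: 275,000 US gal × 3.785 L/gal = 1,040,875 L.
After draining 45% and refilling: 166 × 0.55 + 9 × 0.45 = 95.35 ppm.
Deficit to target: 143 − 95.35 = 47.65 mg/L.
As CaCO₃: 47.65 mg/L × 1,040,875 L = 49,600 g; ÷ 50 g/eq ÷ 2 = 496 mol Na₂CO₃.
Mass: 496 × 106 = 52,570 g.

52.6 kg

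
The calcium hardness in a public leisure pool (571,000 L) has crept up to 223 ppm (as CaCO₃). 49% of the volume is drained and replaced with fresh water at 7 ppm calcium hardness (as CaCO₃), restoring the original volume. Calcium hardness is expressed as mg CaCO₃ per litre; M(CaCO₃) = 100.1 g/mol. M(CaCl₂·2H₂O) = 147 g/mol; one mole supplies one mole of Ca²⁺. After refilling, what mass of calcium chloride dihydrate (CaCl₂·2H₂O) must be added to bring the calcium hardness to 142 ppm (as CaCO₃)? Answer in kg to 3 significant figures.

After draining 49% and refilling: 223 × 0.51 + 7 × 0.49 = 117.16 ppm.
Deficit to target: 142 − 117.16 = 24.84 mg/L.
As CaCO₃: 24.84 mg/L × 571,000 L = 14,180 g; ÷ 100.1 = 141.7 mol Ca²⁺.
Mass: 141.7 × 147 = 20,830 g.

20.8 kg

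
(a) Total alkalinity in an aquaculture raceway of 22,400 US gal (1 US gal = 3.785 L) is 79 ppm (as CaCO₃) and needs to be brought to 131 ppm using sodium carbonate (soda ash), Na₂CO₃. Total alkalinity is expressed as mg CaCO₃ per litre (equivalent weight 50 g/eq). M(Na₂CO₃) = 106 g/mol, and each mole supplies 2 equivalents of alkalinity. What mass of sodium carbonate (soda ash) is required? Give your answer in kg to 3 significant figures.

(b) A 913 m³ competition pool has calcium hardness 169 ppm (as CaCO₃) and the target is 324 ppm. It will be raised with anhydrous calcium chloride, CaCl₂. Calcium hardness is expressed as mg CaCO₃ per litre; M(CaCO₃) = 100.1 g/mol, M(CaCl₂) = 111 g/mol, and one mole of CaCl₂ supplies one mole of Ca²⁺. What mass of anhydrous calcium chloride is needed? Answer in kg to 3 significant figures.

(a) Volume: 22,400 US gal × 3.785 L/gal = 84,784 L.
(a) Alkalinity to add: (131 − 79) = 52 mg/L as CaCO₃ × 84,784 L = 4409 g as CaCO₃.
(a) Equivalents: 4409 g ÷ 50 g/eq = 88.18 eq.
(a) Each mole of Na₂CO₃ supplies 2 eq, so 88.18 / 2 = 44.09 mol.
(a) Mass: 44.09 mol × 106 g/mol = 4673 g.

(b) Volume: 913 m³ = 913,000 L.
(b) Hardness to add: (324 − 169) = 155 mg/L as CaCO₃ × 913,000 L = 141,500 g as CaCO₃.
(b) Moles of Ca²⁺ (1 mol Ca²⁺ ≡ 1 mol CaCO₃): 141,500 / 100.1 g/mol = 1414 mol.
(b) Mass of CaCl₂: 1414 × 111 = 156,900 g.

(a) 4.67 kg; (b) 157 kg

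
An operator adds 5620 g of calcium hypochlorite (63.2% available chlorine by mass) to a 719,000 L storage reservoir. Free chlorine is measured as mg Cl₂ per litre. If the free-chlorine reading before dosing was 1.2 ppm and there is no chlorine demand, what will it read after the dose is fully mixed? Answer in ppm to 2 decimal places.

6.14 ppm

Available chlorine delivered: 5620 g × 0.632 = 3552 g as Cl₂.
Concentration rise: 3552 g / 719,000 L = 4.94 mg/L = 4.94 ppm.
Final FC: 1.2 + 4.94 = 6.14 ppm.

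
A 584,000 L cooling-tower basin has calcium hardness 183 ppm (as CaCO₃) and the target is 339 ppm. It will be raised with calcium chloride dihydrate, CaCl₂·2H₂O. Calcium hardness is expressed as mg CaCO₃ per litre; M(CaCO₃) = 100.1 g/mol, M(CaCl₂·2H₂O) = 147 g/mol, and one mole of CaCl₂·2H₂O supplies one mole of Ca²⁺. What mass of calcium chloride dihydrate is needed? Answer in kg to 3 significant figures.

134 kg

Hardness to add: (339 − 183) = 156 mg/L as CaCO₃ × 584,000 L = 91,100 g as CaCO₃.
Moles of Ca²⁺ (1 mol Ca²⁺ ≡ 1 mol CaCO₃): 91,100 / 100.1 g/mol = 910.1 mol.
Mass of CaCl₂·2H₂O: 910.1 × 147 = 133,800 g.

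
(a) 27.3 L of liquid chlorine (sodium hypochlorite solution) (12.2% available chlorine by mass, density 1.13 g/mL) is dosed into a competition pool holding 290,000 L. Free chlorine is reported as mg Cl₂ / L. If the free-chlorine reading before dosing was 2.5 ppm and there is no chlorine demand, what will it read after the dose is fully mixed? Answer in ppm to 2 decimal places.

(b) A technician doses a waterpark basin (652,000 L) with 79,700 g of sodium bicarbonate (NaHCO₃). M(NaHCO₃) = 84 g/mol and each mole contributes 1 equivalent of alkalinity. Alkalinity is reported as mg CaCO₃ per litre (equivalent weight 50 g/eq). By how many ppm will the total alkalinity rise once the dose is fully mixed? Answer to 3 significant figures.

(a) 15.48 ppm; (b) 72.8 ppm

(a) Mass of solution: 27.3 L × 1000 mL/L × 1.13 g/mL = 30,850 g.
(a) Available chlorine delivered: 30,850 g × 0.122 = 3764 g as Cl₂.
(a) Concentration rise: 3764 g / 290,000 L = 12.98 mg/L = 12.98 ppm.
(a) Final FC: 2.5 + 12.98 = 15.48 ppm.

(b) Moles of NaHCO₃: 79,700 g ÷ 84 g/mol = 948.8 mol → 948.8 eq of alkalinity.
(b) As CaCO₃: 948.8 eq × 50 g/eq = 47,440 g.
(b) Rise: 47,440 g / 652,000 L × 1000 = 72.76 mg/L.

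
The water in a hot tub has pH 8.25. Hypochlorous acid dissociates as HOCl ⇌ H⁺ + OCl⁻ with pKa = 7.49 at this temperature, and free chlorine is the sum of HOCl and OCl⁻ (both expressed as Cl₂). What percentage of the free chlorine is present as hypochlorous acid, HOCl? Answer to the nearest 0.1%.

14.8%

[OCl⁻]/[HOCl] = 10^(pH − pKa) = 10^(8.25 − 7.49) = 10^0.76 = 5.754.
Fraction as HOCl = 1 / (1 + 5.754) = 0.1481.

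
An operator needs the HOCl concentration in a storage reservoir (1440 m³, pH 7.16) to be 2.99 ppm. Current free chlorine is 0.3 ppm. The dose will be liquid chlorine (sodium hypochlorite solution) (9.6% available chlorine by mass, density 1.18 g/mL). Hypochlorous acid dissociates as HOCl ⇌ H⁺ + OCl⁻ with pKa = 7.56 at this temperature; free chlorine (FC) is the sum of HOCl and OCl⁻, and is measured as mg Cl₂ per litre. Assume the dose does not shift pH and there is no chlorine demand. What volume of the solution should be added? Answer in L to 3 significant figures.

49.3 L

Volume: 1440 m³ = 1,440,000 L.
[OCl⁻]/[HOCl] = 10^(pH − pKa) = 10^(7.16 − 7.56) = 0.3981; fraction as HOCl = 1/(1 + 0.3981) = 0.7153.
Free chlorine required for 2.99 ppm HOCl: 2.99 / 0.7153 = 4.18 ppm.
FC to add: 4.18 − 0.3 = 3.88 mg/L as Cl₂.
Cl₂ equivalent: 3.88 mg/L × 1,440,000 L = 5588 g.
Product at 9.6% available Cl: 5588 / 0.096 = 58,210 g.
Volume: 58,210 g ÷ 1.18 g/mL = 49,330 mL.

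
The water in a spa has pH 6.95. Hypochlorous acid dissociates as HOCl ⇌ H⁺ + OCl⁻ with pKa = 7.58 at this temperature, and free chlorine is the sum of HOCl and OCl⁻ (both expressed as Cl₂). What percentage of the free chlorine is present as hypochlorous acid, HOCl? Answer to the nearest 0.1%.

81.0%

[OCl⁻]/[HOCl] = 10^(pH − pKa) = 10^(6.95 − 7.58) = 10^-0.63 = 0.2344.
Fraction as HOCl = 1 / (1 + 0.2344) = 0.8101.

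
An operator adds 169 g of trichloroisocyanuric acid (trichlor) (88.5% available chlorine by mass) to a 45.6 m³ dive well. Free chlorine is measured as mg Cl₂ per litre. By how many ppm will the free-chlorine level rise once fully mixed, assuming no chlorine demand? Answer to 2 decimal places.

Volume: 45.6 m³ = 45,600 L.
Available chlorine delivered: 169 g × 0.885 = 149.6 g as Cl₂.
Concentration rise: 149.6 g / 45,600 L = 3.28 mg/L = 3.28 ppm.

3.28 ppm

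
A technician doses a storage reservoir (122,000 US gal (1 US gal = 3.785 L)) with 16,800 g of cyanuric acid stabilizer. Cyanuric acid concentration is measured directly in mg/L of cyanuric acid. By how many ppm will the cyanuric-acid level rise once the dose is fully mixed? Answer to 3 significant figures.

36.4 ppm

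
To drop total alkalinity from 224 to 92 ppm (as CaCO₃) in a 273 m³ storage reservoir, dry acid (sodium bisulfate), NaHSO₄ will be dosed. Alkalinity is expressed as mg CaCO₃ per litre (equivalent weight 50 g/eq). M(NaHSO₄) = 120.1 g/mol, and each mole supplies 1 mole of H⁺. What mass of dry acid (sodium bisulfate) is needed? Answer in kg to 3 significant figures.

86.6 kg

Volume: 273 m³ = 273,000 L.
Alkalinity to neutralize: (224 − 92) = 132 mg/L as CaCO₃ × 273,000 L = 36,040 g as CaCO₃.
Equivalents of H⁺ required: 36,040 ÷ 50 g/eq = 720.7 eq = 720.7 mol NaHSO₄.
Mass of NaHSO₄: 720.7 × 120.1 = 86,560 g.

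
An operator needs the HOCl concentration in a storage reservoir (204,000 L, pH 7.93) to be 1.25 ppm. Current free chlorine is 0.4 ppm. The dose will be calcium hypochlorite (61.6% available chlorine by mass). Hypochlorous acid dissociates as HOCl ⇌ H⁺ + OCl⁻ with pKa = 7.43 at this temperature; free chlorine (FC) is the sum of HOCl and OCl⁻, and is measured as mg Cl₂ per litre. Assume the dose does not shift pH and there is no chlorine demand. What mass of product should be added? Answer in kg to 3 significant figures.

[OCl⁻]/[HOCl] = 10^(pH − pKa) = 10^(7.93 − 7.43) = 3.162; fraction as HOCl = 1/(1 + 3.162) = 0.2403.
Free chlorine required for 1.25 ppm HOCl: 1.25 / 0.2403 = 5.203 ppm.
FC to add: 5.203 − 0.4 = 4.803 mg/L as Cl₂.
Cl₂ equivalent: 4.803 mg/L × 204,000 L = 979.8 g.
Product at 61.6% available Cl: 979.8 / 0.616 = 1591 g.

1.59 kg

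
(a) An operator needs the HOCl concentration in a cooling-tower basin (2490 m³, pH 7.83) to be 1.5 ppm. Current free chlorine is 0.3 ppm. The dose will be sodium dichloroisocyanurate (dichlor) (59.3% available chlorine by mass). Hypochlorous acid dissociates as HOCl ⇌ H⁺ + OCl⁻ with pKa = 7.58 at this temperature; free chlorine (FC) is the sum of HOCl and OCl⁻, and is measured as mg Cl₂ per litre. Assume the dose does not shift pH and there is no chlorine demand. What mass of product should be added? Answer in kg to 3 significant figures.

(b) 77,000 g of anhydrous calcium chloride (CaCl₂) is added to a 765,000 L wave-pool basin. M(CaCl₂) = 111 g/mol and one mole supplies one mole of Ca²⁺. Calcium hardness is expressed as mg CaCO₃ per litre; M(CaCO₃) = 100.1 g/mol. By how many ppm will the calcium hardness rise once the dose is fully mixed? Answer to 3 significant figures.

(a) Volume: 2490 m³ = 2,490,000 L.
(a) [OCl⁻]/[HOCl] = 10^(pH − pKa) = 10^(7.83 − 7.58) = 1.778; fraction as HOCl = 1/(1 + 1.778) = 0.3599.
(a) Free chlorine required for 1.5 ppm HOCl: 1.5 / 0.3599 = 4.167 ppm.
(a) FC to add: 4.167 − 0.3 = 3.867 mg/L as Cl₂.
(a) Cl₂ equivalent: 3.867 mg/L × 2,490,000 L = 9630 g.
(a) Product at 59.3% available Cl: 9630 / 0.593 = 16,240 g.

(b) Moles of Ca²⁺: 77,000 g ÷ 111 g/mol = 693.7 mol.
(b) As CaCO₃: 693.7 mol × 100.1 g/mol = 69,440 g.
(b) Rise: 69,440 g / 765,000 L × 1000 = 90.77 mg/L.

(a) 16.2 kg; (b) 90.8 ppm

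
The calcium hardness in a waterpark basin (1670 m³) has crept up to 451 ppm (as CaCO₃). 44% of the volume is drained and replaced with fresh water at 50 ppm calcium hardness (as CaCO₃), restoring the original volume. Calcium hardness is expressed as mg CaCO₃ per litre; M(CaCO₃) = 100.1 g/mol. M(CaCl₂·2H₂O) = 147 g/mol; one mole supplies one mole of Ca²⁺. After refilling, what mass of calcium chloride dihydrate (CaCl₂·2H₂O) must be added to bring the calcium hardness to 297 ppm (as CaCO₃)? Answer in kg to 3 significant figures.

55.0 kg

Volume: 1670 m³ = 1,670,000 L.
After draining 44% and refilling: 451 × 0.56 + 50 × 0.44 = 274.56 ppm.
Deficit to target: 297 − 274.56 = 22.44 mg/L.
As CaCO₃: 22.44 mg/L × 1,670,000 L = 37,470 g; ÷ 100.1 = 374.4 mol Ca²⁺.
Mass: 374.4 × 147 = 55,030 g.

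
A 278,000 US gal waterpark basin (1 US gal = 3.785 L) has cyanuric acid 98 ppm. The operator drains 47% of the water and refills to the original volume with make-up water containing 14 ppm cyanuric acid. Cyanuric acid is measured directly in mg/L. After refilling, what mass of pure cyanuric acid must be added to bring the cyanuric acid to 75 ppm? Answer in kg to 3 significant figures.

Volume: 278,000 US gal × 3.785 L/gal = 1,052,230 L.
After draining 47% and refilling: 98 × 0.53 + 14 × 0.47 = 58.52 ppm.
Deficit to target: 75 − 58.52 = 16.48 mg/L.
Mass: 16.48 mg/L × 1,052,230 L = 17,340 g cyanuric acid.

17.3 kg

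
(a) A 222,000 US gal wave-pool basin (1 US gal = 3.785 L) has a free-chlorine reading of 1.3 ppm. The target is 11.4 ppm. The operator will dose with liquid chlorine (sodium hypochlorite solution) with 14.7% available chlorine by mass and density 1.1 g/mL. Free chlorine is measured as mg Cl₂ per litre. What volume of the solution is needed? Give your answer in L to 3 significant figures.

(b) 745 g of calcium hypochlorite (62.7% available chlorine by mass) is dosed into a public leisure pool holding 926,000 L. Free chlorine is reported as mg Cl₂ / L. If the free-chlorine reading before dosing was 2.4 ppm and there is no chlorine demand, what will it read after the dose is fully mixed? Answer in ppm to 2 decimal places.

(a) 52.5 L; (b) 2.90 ppm

(a) Volume: 222,000 US gal × 3.785 L/gal = 840,270 L.
(a) Chlorine deficit: 11.4 − 1.3 = 10.1 ppm = 10.1 mg/L as Cl₂.
(a) Cl₂ equivalent needed: 10.1 mg/L × 840,270 L = 8,487,000 mg = 8487 g.
(a) Product at 14.7% available chlorine: 8487 / 0.147 = 57,730 g.
(a) Volume at density 1.1 g/mL: 57,730 g ÷ 1.1 g/mL = 52,480 mL.

(b) Available chlorine delivered: 745 g × 0.627 = 467.1 g as Cl₂.
(b) Concentration rise: 467.1 g / 926,000 L = 0.5044 mg/L = 0.50 ppm.
(b) Final FC: 2.4 + 0.50 = 2.90 ppm.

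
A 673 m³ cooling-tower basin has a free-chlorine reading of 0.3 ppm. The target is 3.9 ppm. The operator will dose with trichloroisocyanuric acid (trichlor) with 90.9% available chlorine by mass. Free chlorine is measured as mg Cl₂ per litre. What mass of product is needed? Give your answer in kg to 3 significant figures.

2.67 kg

Volume: 673 m³ = 673,000 L.
Chlorine deficit: 3.9 − 0.3 = 3.6 ppm = 3.6 mg/L as Cl₂.
Cl₂ equivalent needed: 3.6 mg/L × 673,000 L = 2,423,000 mg = 2423 g.
Product at 90.9% available chlorine: 2423 / 0.909 = 2665 g.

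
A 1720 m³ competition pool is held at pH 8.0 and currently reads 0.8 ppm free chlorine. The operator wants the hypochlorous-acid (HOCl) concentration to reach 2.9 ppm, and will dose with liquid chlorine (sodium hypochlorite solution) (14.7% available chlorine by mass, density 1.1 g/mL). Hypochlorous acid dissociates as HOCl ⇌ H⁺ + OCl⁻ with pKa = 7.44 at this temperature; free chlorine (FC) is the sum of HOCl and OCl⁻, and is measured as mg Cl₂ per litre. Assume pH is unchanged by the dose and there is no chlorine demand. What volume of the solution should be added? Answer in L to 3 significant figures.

134 L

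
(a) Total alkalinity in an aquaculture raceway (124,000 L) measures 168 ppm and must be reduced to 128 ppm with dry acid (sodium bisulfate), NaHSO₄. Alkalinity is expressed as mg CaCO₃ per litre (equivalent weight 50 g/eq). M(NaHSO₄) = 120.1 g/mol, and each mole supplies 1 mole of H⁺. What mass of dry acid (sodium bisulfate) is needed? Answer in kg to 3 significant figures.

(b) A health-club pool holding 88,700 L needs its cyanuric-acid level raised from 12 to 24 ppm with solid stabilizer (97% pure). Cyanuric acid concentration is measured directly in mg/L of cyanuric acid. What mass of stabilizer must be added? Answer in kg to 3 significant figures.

(a) Alkalinity to neutralize: (168 − 128) = 40 mg/L as CaCO₃ × 124,000 L = 4960 g as CaCO₃.
(a) Equivalents of H⁺ required: 4960 ÷ 50 g/eq = 99.2 eq = 99.2 mol NaHSO₄.
(a) Mass of NaHSO₄: 99.2 × 120.1 = 11,910 g.

(b) CYA to add: (24 − 12) = 12 mg/L × 88,700 L = 1064 g cyanuric acid.
(b) At 97% purity: 1064 / 0.97 = 1097 g product.

(a) 11.9 kg; (b) 1.10 kg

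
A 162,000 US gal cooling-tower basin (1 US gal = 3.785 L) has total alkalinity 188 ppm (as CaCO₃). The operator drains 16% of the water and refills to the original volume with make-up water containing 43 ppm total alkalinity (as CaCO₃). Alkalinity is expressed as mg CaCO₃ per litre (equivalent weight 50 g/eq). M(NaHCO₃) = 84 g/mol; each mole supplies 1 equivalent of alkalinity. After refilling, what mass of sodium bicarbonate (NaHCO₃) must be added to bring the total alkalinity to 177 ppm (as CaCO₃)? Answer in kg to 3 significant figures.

12.6 kg

Volume: 162,000 US gal × 3.785 L/gal = 613,170 L.
After draining 16% and refilling: 188 × 0.84 + 43 × 0.16 = 164.8 ppm.
Deficit to target: 177 − 164.8 = 12.2 mg/L.
As CaCO₃: 12.2 mg/L × 613,170 L = 7481 g; ÷ 50 g/eq ÷ 1 = 149.6 mol NaHCO₃.
Mass: 149.6 × 84 = 12,570 g.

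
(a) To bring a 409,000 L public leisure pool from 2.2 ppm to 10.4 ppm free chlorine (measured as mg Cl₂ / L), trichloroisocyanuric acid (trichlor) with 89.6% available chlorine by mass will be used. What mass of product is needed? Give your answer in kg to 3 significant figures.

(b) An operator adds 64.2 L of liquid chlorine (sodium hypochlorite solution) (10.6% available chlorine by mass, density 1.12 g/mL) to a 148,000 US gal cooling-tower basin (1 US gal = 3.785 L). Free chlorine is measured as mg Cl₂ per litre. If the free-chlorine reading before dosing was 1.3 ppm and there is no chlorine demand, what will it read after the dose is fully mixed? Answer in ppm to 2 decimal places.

(a) Chlorine deficit: 10.4 − 2.2 = 8.2 ppm = 8.2 mg/L as Cl₂.
(a) Cl₂ equivalent needed: 8.2 mg/L × 409,000 L = 3,354,000 mg = 3354 g.
(a) Product at 89.6% available chlorine: 3354 / 0.896 = 3743 g.

(b) Volume: 148,000 US gal × 3.785 L/gal = 560,180 L.
(b) Mass of solution: 64.2 L × 1000 mL/L × 1.12 g/mL = 71,900 g.
(b) Available chlorine delivered: 71,900 g × 0.106 = 7622 g as Cl₂.
(b) Concentration rise: 7622 g / 560,180 L = 13.61 mg/L = 13.61 ppm.
(b) Final FC: 1.3 + 13.61 = 14.91 ppm.

(a) 3.74 kg; (b) 14.91 ppm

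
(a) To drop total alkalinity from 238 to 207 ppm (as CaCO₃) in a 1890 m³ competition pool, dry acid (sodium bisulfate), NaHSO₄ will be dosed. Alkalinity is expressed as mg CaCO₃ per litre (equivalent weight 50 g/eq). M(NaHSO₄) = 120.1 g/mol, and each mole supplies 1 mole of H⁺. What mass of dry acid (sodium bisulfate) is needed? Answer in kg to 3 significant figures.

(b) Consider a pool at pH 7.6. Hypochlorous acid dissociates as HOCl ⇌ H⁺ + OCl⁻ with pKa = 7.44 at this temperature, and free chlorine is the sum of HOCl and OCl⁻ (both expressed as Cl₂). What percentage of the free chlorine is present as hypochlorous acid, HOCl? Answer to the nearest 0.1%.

(a) 141 kg; (b) 40.9%

(a) Volume: 1890 m³ = 1,890,000 L.
(a) Alkalinity to neutralize: (238 − 207) = 31 mg/L as CaCO₃ × 1,890,000 L = 58,590 g as CaCO₃.
(a) Equivalents of H⁺ required: 58,590 ÷ 50 g/eq = 1172 eq = 1172 mol NaHSO₄.
(a) Mass of NaHSO₄: 1172 × 120.1 = 140,700 g.

(b) [OCl⁻]/[HOCl] = 10^(pH − pKa) = 10^(7.6 − 7.44) = 10^0.16 = 1.445.
(b) Fraction as HOCl = 1 / (1 + 1.445) = 0.4089.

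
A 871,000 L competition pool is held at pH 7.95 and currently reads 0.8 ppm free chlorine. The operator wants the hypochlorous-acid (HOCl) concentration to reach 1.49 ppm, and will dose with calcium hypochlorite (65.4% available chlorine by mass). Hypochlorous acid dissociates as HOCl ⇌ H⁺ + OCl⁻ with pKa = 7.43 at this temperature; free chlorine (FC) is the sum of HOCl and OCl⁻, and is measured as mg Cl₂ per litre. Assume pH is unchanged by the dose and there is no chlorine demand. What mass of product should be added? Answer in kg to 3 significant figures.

[OCl⁻]/[HOCl] = 10^(pH − pKa) = 10^(7.95 − 7.43) = 3.311; fraction as HOCl = 1/(1 + 3.311) = 0.2319.
Free chlorine required for 1.49 ppm HOCl: 1.49 / 0.2319 = 6.424 ppm.
FC to add: 6.424 − 0.8 = 5.624 mg/L as Cl₂.
Cl₂ equivalent: 5.624 mg/L × 871,000 L = 4898 g.
Product at 65.4% available Cl: 4898 / 0.654 = 7490 g.

7.49 kg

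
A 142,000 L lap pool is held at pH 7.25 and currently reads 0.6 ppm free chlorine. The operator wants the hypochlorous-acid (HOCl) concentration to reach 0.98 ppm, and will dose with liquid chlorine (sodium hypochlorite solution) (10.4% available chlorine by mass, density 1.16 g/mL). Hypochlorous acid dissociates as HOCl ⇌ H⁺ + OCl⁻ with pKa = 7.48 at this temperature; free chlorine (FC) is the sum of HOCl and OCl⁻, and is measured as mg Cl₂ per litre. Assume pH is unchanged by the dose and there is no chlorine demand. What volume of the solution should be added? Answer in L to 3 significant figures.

1.13 L

[OCl⁻]/[HOCl] = 10^(pH − pKa) = 10^(7.25 − 7.48) = 0.5888; fraction as HOCl = 1/(1 + 0.5888) = 0.6294.
Free chlorine required for 0.98 ppm HOCl: 0.98 / 0.6294 = 1.557 ppm.
FC to add: 1.557 − 0.6 = 0.9571 mg/L as Cl₂.
Cl₂ equivalent: 0.9571 mg/L × 142,000 L = 135.9 g.
Product at 10.4% available Cl: 135.9 / 0.104 = 1307 g.
Volume: 1307 g ÷ 1.16 g/mL = 1127 mL.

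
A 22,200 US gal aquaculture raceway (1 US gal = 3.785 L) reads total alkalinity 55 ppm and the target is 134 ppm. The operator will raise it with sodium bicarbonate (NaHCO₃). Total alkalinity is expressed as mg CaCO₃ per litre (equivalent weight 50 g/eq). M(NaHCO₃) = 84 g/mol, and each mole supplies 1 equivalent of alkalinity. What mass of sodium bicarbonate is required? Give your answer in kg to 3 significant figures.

11.2 kg

Volume: 22,200 US gal × 3.785 L/gal = 84,027 L.
Alkalinity to add: (134 − 55) = 79 mg/L as CaCO₃ × 84,027 L = 6638 g as CaCO₃.
Equivalents: 6638 g ÷ 50 g/eq = 132.8 eq.
NaHCO₃ supplies 1 eq per mole → 132.8 mol.
Mass: 132.8 mol × 84 g/mol = 11,150 g.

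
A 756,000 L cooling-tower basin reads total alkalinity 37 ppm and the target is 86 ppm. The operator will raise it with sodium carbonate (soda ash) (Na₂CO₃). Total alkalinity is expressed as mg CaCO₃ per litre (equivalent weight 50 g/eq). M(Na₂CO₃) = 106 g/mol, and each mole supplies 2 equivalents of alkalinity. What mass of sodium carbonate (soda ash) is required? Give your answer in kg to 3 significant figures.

39.3 kg

Alkalinity to add: (86 − 37) = 49 mg/L as CaCO₃ × 756,000 L = 37,040 g as CaCO₃.
Equivalents: 37,040 g ÷ 50 g/eq = 740.9 eq.
Each mole of Na₂CO₃ supplies 2 eq, so 740.9 / 2 = 370.4 mol.
Mass: 370.4 mol × 106 g/mol = 39,270 g.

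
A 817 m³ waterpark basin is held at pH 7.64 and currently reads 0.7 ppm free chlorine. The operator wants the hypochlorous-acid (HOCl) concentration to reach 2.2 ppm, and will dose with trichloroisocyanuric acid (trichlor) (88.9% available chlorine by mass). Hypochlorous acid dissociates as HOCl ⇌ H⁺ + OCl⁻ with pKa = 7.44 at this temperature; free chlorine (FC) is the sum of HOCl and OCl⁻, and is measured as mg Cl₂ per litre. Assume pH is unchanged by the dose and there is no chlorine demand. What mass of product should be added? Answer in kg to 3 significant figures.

Volume: 817 m³ = 817,000 L.
[OCl⁻]/[HOCl] = 10^(pH − pKa) = 10^(7.64 − 7.44) = 1.585; fraction as HOCl = 1/(1 + 1.585) = 0.3869.
Free chlorine required for 2.2 ppm HOCl: 2.2 / 0.3869 = 5.687 ppm.
FC to add: 5.687 − 0.7 = 4.987 mg/L as Cl₂.
Cl₂ equivalent: 4.987 mg/L × 817,000 L = 4074 g.
Product at 88.9% available Cl: 4074 / 0.889 = 4583 g.

4.58 kg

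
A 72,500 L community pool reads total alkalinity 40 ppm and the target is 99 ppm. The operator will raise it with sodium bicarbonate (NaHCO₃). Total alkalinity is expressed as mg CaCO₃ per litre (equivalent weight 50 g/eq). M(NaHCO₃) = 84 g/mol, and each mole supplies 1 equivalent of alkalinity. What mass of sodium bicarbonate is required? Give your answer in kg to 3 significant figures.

Alkalinity to add: (99 − 40) = 59 mg/L as CaCO₃ × 72,500 L = 4278 g as CaCO₃.
Equivalents: 4278 g ÷ 50 g/eq = 85.55 eq.
NaHCO₃ supplies 1 eq per mole → 85.55 mol.
Mass: 85.55 mol × 84 g/mol = 7186 g.

7.19 kg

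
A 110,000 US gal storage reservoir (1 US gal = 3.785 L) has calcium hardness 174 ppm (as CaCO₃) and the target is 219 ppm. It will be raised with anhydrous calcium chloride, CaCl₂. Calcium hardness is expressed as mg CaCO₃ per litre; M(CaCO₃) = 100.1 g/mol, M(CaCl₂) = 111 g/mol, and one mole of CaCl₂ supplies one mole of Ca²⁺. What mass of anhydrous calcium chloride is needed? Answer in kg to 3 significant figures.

Volume: 110,000 US gal × 3.785 L/gal = 416,350 L.
Hardness to add: (219 − 174) = 45 mg/L as CaCO₃ × 416,350 L = 18,740 g as CaCO₃.
Moles of Ca²⁺ (1 mol Ca²⁺ ≡ 1 mol CaCO₃): 18,740 / 100.1 g/mol = 187.2 mol.
Mass of CaCl₂: 187.2 × 111 = 20,780 g.

20.8 kg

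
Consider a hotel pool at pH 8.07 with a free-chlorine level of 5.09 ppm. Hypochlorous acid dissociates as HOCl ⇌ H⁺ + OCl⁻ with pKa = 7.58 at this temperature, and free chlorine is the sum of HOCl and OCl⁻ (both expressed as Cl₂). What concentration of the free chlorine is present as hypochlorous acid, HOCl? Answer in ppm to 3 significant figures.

1.24 ppm

[OCl⁻]/[HOCl] = 10^(pH − pKa) = 10^(8.07 − 7.58) = 10^0.49 = 3.09.
Fraction as HOCl = 1 / (1 + 3.09) = 0.2445.
HOCl = 0.2445 × 5.09 ppm = 1.244 ppm.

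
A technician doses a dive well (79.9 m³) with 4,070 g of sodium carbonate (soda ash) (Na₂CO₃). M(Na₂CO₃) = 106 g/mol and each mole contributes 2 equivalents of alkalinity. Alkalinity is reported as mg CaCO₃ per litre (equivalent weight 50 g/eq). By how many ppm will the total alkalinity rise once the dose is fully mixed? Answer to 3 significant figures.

48.1 ppm

Volume: 79.9 m³ = 79,900 L.
Moles of Na₂CO₃: 4,070 g ÷ 106 g/mol = 38.4 mol → 76.79 eq of alkalinity.
As CaCO₃: 76.79 eq × 50 g/eq = 3840 g.
Rise: 3840 g / 79,900 L × 1000 = 48.06 mg/L.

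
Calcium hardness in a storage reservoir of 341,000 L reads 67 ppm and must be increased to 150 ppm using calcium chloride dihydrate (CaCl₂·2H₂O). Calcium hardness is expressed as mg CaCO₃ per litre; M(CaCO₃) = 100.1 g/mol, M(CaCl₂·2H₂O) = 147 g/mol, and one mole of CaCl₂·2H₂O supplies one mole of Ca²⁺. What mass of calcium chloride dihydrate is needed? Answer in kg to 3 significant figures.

Hardness to add: (150 − 67) = 83 mg/L as CaCO₃ × 341,000 L = 28,300 g as CaCO₃.
Moles of Ca²⁺ (1 mol Ca²⁺ ≡ 1 mol CaCO₃): 28,300 / 100.1 g/mol = 282.7 mol.
Mass of CaCl₂·2H₂O: 282.7 × 147 = 41,560 g.

41.6 kg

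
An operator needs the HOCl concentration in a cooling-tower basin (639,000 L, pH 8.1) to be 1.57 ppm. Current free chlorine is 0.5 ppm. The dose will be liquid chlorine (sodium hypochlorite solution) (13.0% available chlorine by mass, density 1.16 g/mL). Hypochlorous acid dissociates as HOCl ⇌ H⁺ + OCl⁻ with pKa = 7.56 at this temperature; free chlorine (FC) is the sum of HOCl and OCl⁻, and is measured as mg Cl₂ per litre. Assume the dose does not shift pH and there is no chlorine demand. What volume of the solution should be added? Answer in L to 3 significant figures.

27.6 L

[OCl⁻]/[HOCl] = 10^(pH − pKa) = 10^(8.1 − 7.56) = 3.467; fraction as HOCl = 1/(1 + 3.467) = 0.2238.
Free chlorine required for 1.57 ppm HOCl: 1.57 / 0.2238 = 7.014 ppm.
FC to add: 7.014 − 0.5 = 6.514 mg/L as Cl₂.
Cl₂ equivalent: 6.514 mg/L × 639,000 L = 4162 g.
Product at 13.0% available Cl: 4162 / 0.13 = 32,020 g.
Volume: 32,020 g ÷ 1.16 g/mL = 27,600 mL.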